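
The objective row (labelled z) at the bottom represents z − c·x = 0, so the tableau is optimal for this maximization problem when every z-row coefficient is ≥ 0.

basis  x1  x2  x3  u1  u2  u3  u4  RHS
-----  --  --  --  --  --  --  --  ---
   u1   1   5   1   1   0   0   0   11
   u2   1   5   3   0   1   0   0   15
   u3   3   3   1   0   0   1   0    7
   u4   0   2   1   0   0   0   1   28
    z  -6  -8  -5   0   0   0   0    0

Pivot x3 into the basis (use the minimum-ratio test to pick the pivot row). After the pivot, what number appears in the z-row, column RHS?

Ratio test on column x3 — row 1: 11/1 = 11; row 2: 15/3 = 5; row 3: 7/1 = 7; row 4: 28/1 = 28. Minimum is 5 at row 2 (u2 leaves); pivot element 3.
Divide row 2 by 3; eliminate column x3 from the other rows.
z-row update in column RHS: 0 − (-5)·5 = 25.

25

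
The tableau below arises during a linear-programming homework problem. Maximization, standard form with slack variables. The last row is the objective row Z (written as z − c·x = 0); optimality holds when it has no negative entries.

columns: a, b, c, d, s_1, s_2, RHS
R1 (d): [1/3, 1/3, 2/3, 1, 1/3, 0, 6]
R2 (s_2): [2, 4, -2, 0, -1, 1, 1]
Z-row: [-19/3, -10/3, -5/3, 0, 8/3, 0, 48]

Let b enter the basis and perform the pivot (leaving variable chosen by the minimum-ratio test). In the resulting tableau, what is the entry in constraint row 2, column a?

1/2

Ratio test on column b — row 1: 6/(1/3) = 18; row 2: 1/4 = 1/4. Minimum is 1/4 at row 2 (s_2 leaves); pivot element 4.
Divide row 2 by 4; eliminate column b from the other rows.
In the new row 2, the a entry is the old entry divided by the pivot: 2/4 = 1/2.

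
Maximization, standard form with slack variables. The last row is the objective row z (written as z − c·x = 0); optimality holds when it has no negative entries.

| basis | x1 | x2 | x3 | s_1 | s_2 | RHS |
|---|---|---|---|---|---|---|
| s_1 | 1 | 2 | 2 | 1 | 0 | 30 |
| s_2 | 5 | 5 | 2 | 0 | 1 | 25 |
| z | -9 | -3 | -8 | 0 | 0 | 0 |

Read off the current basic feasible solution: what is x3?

0

x3 is not in the basis, so in the current basic feasible solution x3 = 0.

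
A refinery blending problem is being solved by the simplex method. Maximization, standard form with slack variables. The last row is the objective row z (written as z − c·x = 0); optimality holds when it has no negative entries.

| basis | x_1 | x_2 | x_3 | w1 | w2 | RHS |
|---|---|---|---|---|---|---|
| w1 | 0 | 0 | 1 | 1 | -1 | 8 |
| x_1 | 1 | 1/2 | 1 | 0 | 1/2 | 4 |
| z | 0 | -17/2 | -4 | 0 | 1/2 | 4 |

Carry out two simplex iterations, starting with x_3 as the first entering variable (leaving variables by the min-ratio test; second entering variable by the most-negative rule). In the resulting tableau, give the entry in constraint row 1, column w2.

-1

Ratio test on column x_3 — row 1: 8/1 = 8; row 2: 4/1 = 4. Minimum is 4 at row 2 (x_1 leaves); pivot element 1.
Divide row 2 by 1; eliminate column x_3 from the other rows.
Second iteration: most negative z-row entry is -13/2 in column x_2, so x_2 enters.
Ratio test on column x_2 — row 1: entry -1/2 ≤ 0; row 2: 4/(1/2) = 8. Minimum is 8 at row 2 (x_3 leaves); pivot element 1/2.
Divide row 2 by 1/2; eliminate column x_2 from the other rows.
After both pivots, the entry at constraint row 1, column w2 is -1.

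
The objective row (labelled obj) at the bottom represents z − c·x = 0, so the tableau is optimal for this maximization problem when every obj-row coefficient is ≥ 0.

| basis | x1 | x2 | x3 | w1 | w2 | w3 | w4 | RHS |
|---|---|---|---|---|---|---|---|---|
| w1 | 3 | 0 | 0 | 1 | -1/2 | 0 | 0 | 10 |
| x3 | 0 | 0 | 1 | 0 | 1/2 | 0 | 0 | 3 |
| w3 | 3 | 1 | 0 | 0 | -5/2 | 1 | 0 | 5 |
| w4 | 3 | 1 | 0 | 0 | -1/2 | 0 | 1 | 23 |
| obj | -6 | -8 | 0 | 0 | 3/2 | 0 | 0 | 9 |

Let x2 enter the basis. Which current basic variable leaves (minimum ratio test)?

Column x2 entries and ratios — w1: 0 ≤ 0, skip; x3: 0 ≤ 0, skip; w3: 5/1 = 5; w4: 23/1 = 23.
Smallest ratio is 5 in the row of w3, so w3 leaves.

w3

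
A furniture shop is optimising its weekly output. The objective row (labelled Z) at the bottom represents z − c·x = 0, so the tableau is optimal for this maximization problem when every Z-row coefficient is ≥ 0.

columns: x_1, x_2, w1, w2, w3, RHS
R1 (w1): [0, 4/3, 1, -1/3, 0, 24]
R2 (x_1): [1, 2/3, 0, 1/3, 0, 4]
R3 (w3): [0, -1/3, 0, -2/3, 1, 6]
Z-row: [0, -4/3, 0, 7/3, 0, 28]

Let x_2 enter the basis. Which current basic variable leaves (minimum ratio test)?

x_1

Column x_2 entries and ratios — w1: 24/(4/3) = 18; x_1: 4/(2/3) = 6; w3: -1/3 ≤ 0, skip.
Smallest ratio is 6 in the row of x_1, so x_1 leaves.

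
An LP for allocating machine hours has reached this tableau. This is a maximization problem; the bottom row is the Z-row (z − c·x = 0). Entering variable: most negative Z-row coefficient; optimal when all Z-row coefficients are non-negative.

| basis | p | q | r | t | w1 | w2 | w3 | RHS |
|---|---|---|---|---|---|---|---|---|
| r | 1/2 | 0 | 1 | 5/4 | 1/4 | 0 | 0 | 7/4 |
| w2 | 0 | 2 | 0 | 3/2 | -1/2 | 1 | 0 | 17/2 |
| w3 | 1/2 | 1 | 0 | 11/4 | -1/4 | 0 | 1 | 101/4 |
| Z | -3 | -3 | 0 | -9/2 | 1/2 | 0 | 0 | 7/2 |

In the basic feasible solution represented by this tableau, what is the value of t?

t is not in the basis, so in the current basic feasible solution t = 0.

0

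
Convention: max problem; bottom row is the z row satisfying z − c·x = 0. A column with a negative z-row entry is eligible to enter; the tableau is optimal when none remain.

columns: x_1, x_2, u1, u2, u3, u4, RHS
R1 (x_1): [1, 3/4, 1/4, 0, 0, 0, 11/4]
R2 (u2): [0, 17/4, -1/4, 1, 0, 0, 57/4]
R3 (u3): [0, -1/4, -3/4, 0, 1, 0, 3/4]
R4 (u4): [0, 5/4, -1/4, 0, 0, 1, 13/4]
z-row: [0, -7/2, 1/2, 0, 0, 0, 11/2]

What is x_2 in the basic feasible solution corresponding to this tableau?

0

x_2 is not in the basis, so in the current basic feasible solution x_2 = 0.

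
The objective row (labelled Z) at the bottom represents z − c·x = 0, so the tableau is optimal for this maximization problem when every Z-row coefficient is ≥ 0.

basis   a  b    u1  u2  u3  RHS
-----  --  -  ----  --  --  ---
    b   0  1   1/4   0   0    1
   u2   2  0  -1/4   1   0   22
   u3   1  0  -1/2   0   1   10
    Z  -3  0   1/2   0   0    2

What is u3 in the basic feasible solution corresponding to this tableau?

10

u3 is basic (row 3); its value is the RHS of that row, 10.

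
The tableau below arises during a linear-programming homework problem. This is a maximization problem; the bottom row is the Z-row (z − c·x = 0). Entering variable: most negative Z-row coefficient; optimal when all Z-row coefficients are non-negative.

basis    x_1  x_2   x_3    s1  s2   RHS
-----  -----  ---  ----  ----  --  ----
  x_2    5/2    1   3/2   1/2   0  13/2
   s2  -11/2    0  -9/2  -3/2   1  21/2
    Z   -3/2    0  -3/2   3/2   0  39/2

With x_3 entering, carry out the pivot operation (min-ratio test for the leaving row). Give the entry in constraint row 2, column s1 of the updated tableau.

Ratio test on column x_3 — row 1: (13/2)/(3/2) = 13/3; row 2: entry -9/2 ≤ 0. Minimum is 13/3 at row 1 (x_2 leaves); pivot element 3/2.
Divide row 1 by 3/2; eliminate column x_3 from the other rows.
Row 2 update in column s1: -3/2 − (-9/2)·(1/3) = 0.

0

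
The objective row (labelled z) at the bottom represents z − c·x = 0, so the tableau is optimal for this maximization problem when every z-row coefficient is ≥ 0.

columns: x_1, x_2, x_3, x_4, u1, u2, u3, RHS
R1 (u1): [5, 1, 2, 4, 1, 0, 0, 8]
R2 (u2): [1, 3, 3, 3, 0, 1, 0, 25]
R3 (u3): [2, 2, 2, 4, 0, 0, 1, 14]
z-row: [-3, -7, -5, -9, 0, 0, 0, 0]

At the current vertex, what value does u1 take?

8

u1 is basic (row 1); its value is the RHS of that row, 8.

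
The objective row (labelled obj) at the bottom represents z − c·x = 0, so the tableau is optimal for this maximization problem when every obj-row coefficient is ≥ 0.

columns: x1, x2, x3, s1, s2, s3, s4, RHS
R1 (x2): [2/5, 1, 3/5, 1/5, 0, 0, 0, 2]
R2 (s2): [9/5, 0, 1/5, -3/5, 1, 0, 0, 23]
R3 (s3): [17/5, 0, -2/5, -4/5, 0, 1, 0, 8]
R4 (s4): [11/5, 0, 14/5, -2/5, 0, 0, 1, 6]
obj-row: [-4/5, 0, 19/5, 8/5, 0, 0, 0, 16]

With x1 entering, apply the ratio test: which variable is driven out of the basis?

Column x1 entries and ratios — x2: 2/(2/5) = 5; s2: 23/(9/5) = 115/9; s3: 8/(17/5) = 40/17; s4: 6/(11/5) = 30/11.
Smallest ratio is 40/17 in the row of s3, so s3 leaves.

s3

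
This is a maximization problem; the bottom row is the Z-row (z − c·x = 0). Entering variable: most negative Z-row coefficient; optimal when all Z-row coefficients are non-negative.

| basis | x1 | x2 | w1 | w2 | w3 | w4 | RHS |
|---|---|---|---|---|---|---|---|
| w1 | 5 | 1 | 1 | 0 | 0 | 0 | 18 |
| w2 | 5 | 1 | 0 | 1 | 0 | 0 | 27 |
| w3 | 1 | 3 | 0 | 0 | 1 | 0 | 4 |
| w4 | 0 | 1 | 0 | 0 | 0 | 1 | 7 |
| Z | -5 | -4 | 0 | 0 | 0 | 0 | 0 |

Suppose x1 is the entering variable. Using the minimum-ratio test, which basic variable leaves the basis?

w1

Column x1 entries and ratios — w1: 18/5 = 18/5; w2: 27/5 = 27/5; w3: 4/1 = 4; w4: 0 ≤ 0, skip.
Smallest ratio is 18/5 in the row of w1, so w1 leaves.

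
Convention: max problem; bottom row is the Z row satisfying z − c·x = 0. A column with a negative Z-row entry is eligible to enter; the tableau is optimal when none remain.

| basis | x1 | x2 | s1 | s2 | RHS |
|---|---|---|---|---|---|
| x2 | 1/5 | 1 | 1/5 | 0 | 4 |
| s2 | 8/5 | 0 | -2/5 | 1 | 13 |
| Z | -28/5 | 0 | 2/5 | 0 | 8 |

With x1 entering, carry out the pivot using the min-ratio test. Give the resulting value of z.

107/2

Ratio test on column x1 — row 1: 4/(1/5) = 20; row 2: 13/(8/5) = 65/8. Minimum is 65/8 at row 2 (s2 leaves); pivot element 8/5.
Pivot on row 2; the Z-row RHS becomes 8 − (-28/5)·(65/8) = 107/2.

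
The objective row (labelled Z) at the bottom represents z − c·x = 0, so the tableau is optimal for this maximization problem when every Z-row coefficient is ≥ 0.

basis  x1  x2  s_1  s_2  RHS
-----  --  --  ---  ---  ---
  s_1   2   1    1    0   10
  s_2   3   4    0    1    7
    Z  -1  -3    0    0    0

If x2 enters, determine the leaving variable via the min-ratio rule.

s_2

Column x2 entries and ratios — s_1: 10/1 = 10; s_2: 7/4 = 7/4.
Smallest ratio is 7/4 in the row of s_2, so s_2 leaves.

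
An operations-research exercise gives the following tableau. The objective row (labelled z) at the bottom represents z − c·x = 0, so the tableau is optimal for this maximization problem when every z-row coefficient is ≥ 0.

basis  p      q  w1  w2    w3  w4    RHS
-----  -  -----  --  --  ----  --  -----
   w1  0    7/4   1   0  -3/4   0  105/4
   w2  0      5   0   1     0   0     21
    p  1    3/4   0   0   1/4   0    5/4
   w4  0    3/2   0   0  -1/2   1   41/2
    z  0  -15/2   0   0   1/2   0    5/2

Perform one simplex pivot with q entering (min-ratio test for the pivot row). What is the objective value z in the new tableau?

15

Ratio test on column q — row 1: (105/4)/(7/4) = 15; row 2: 21/5 = 21/5; row 3: (5/4)/(3/4) = 5/3; row 4: (41/2)/(3/2) = 41/3. Minimum is 5/3 at row 3 (p leaves); pivot element 3/4.
Pivot on row 3; the z-row RHS becomes 5/2 − (-15/2)·(5/3) = 15.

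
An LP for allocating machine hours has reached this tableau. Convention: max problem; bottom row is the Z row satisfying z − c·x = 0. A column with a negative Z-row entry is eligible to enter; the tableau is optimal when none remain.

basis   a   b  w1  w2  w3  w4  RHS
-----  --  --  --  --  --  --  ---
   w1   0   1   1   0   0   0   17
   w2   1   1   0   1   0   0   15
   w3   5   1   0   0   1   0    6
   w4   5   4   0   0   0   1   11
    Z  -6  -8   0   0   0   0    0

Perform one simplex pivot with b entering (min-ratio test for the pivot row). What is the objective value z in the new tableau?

22

Ratio test on column b — row 1: 17/1 = 17; row 2: 15/1 = 15; row 3: 6/1 = 6; row 4: 11/4 = 11/4. Minimum is 11/4 at row 4 (w4 leaves); pivot element 4.
Pivot on row 4; the Z-row RHS becomes 0 − (-8)·(11/4) = 22.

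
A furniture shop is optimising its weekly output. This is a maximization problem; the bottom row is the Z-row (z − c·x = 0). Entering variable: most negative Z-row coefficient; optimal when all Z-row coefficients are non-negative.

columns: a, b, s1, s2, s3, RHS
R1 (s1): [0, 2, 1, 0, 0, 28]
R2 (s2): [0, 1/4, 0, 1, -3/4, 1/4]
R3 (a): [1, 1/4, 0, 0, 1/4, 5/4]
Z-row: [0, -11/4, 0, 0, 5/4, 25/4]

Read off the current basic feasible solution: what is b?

b is not in the basis, so in the current basic feasible solution b = 0.

0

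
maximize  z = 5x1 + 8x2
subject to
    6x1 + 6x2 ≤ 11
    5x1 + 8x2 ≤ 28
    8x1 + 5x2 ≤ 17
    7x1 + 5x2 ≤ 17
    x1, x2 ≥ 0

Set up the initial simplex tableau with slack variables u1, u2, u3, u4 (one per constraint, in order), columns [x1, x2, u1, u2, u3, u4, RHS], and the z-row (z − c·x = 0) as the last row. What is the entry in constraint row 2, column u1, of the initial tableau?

Slack u1 belongs to constraint 1; its column is the unit vector e_1, so the entry in row 2 is 0.

0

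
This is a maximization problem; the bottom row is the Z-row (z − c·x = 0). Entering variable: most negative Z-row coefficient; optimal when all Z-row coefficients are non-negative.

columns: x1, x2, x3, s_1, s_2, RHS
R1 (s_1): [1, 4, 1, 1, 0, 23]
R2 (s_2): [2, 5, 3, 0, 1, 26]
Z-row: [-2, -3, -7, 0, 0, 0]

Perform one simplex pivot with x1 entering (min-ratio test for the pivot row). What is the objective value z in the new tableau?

26

Ratio test on column x1 — row 1: 23/1 = 23; row 2: 26/2 = 13. Minimum is 13 at row 2 (s_2 leaves); pivot element 2.
Pivot on row 2; the Z-row RHS becomes 0 − (-2)·13 = 26.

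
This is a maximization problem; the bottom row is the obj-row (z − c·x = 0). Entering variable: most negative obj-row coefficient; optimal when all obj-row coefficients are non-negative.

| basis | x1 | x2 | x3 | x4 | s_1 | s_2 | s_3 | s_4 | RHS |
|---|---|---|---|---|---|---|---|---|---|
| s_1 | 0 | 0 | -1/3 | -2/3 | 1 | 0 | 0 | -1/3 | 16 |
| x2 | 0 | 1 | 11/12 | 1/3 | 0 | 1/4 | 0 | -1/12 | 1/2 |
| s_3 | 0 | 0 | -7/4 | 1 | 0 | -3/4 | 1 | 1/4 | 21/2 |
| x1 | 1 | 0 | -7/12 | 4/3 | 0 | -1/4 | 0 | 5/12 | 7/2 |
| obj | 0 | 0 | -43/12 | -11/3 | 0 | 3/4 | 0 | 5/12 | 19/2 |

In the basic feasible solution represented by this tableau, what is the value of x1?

x1 is basic (row 4); its value is the RHS of that row, 7/2.

7/2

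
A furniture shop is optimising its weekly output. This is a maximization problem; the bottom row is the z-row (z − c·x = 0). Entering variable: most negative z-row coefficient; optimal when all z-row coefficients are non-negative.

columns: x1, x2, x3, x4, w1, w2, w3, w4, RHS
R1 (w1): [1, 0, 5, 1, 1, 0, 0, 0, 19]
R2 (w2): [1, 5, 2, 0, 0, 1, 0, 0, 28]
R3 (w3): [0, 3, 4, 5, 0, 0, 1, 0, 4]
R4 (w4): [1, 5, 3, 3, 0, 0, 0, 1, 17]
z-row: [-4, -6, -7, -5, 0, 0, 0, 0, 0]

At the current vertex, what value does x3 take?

0

x3 is not in the basis, so in the current basic feasible solution x3 = 0.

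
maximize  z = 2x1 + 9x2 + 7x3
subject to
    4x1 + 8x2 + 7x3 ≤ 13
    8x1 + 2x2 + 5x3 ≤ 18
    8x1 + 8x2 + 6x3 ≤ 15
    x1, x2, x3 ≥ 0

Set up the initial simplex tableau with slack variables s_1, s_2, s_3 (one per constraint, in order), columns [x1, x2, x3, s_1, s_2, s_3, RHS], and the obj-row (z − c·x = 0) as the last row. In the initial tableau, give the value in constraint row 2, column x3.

5

Constraint 2 has coefficient 5 on x3.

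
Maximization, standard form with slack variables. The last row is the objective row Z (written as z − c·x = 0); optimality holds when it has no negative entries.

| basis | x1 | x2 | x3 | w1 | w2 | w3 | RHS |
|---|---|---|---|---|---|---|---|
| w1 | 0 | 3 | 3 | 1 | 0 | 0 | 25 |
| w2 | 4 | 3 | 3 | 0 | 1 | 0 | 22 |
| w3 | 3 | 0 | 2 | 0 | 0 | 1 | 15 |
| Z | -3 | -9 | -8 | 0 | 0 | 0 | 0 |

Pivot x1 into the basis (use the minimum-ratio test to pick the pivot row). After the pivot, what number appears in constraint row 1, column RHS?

25

Ratio test on column x1 — row 1: entry 0 ≤ 0; row 2: 22/4 = 11/2; row 3: 15/3 = 5. Minimum is 5 at row 3 (w3 leaves); pivot element 3.
Divide row 3 by 3; eliminate column x1 from the other rows.
Row 1 update in column RHS: 25 − 0·5 = 25.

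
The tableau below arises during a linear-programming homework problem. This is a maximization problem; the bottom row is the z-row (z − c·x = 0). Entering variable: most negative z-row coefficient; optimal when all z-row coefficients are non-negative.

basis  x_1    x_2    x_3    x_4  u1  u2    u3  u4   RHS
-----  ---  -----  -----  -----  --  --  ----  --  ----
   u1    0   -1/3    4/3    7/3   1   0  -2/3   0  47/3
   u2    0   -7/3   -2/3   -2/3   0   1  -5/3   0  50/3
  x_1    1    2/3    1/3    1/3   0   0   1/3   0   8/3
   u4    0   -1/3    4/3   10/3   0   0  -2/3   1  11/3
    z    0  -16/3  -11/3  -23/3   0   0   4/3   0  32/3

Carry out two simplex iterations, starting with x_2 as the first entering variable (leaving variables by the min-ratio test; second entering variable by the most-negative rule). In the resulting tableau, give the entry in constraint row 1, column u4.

-5/7

Ratio test on column x_2 — row 1: entry -1/3 ≤ 0; row 2: entry -7/3 ≤ 0; row 3: (8/3)/(2/3) = 4; row 4: entry -1/3 ≤ 0. Minimum is 4 at row 3 (x_1 leaves); pivot element 2/3.
Divide row 3 by 2/3; eliminate column x_2 from the other rows.
Second iteration: most negative z-row entry is -5 in column x_4, so x_4 enters.
Ratio test on column x_4 — row 1: 17/(5/2) = 34/5; row 2: 26/(1/2) = 52; row 3: 4/(1/2) = 8; row 4: 5/(7/2) = 10/7. Minimum is 10/7 at row 4 (u4 leaves); pivot element 7/2.
Divide row 4 by 7/2; eliminate column x_4 from the other rows.
After both pivots, the entry at constraint row 1, column u4 is -5/7.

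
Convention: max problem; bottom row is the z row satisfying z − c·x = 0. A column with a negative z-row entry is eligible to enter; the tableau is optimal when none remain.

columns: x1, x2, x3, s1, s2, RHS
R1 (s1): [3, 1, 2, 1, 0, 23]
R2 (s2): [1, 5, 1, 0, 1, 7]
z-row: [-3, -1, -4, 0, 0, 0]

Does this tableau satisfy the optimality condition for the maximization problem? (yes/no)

The z-row has a negative entry -4 in column x3, so it is not optimal.

no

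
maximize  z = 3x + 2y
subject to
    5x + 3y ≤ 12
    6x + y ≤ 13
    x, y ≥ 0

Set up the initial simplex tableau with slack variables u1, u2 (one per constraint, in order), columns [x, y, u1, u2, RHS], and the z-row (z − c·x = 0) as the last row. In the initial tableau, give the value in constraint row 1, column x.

Constraint 1 has coefficient 5 on x.

5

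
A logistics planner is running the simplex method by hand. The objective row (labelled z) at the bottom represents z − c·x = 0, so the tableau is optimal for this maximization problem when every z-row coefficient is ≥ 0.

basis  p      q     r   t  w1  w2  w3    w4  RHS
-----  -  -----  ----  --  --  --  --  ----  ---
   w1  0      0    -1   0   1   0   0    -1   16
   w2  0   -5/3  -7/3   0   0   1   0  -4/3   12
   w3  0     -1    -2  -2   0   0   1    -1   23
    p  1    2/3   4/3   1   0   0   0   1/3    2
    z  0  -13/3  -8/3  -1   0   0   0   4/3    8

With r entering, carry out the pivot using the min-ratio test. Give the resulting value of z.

12

Ratio test on column r — row 1: entry -1 ≤ 0; row 2: entry -7/3 ≤ 0; row 3: entry -2 ≤ 0; row 4: 2/(4/3) = 3/2. Minimum is 3/2 at row 4 (p leaves); pivot element 4/3.
Pivot on row 4; the z-row RHS becomes 8 − (-8/3)·(3/2) = 12.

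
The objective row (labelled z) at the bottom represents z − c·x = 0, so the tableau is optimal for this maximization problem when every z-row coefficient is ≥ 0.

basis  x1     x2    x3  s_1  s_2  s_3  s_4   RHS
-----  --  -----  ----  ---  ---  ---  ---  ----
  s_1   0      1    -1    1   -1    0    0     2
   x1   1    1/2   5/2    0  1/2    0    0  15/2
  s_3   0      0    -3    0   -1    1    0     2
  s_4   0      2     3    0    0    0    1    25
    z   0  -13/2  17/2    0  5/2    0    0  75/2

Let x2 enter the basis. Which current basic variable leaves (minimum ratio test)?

Column x2 entries and ratios — s_1: 2/1 = 2; x1: (15/2)/(1/2) = 15; s_3: 0 ≤ 0, skip; s_4: 25/2 = 25/2.
Smallest ratio is 2 in the row of s_1, so s_1 leaves.

s_1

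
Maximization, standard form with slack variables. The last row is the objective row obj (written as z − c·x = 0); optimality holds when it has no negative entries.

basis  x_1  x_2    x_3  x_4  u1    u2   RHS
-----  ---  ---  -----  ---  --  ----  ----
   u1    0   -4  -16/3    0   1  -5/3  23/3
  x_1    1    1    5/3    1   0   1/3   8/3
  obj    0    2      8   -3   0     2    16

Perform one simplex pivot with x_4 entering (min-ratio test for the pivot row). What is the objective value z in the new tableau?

24

Ratio test on column x_4 — row 1: entry 0 ≤ 0; row 2: (8/3)/1 = 8/3. Minimum is 8/3 at row 2 (x_1 leaves); pivot element 1.
Pivot on row 2; the obj-row RHS becomes 16 − (-3)·(8/3) = 24.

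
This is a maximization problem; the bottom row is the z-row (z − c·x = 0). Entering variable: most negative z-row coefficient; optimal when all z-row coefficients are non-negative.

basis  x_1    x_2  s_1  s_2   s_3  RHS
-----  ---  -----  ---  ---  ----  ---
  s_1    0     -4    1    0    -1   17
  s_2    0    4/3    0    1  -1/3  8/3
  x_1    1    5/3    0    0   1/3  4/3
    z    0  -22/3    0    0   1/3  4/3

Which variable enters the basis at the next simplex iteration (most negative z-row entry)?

Negative z-row entries: x_2: -22/3.
The most negative is -22/3 in column x_2, so x_2 enters.

x_2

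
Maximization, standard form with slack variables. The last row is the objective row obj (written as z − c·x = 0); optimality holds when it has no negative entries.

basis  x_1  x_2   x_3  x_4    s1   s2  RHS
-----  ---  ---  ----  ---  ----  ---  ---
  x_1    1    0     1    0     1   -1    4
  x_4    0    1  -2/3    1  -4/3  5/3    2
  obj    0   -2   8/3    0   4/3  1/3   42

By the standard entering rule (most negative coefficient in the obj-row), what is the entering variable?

x_2

Negative obj-row entries: x_2: -2.
The most negative is -2 in column x_2, so x_2 enters.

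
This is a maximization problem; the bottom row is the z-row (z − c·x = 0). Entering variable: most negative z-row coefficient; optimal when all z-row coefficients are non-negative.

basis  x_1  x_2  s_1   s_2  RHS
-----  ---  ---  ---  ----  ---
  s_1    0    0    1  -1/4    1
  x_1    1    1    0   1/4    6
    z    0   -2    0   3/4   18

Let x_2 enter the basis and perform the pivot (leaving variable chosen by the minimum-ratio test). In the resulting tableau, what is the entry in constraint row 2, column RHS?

6

Ratio test on column x_2 — row 1: entry 0 ≤ 0; row 2: 6/1 = 6. Minimum is 6 at row 2 (x_1 leaves); pivot element 1.
Divide row 2 by 1; eliminate column x_2 from the other rows.
In the new row 2, the RHS entry is the old entry divided by the pivot: 6/1 = 6.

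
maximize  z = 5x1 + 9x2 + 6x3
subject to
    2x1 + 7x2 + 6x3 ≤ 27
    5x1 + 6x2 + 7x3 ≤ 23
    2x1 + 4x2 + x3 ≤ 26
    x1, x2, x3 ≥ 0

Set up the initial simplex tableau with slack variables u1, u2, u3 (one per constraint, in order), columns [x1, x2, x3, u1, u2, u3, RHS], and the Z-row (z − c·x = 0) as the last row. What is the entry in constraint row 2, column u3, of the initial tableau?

Slack u3 belongs to constraint 3; its column is the unit vector e_3, so the entry in row 2 is 0.

0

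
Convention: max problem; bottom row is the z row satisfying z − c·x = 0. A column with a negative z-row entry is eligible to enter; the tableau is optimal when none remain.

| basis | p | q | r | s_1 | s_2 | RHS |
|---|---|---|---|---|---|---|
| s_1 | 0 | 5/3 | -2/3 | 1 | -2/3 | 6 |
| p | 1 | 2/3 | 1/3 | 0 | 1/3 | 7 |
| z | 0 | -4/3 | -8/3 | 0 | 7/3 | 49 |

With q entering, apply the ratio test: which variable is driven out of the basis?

Column q entries and ratios — s_1: 6/(5/3) = 18/5; p: 7/(2/3) = 21/2.
Smallest ratio is 18/5 in the row of s_1, so s_1 leaves.

s_1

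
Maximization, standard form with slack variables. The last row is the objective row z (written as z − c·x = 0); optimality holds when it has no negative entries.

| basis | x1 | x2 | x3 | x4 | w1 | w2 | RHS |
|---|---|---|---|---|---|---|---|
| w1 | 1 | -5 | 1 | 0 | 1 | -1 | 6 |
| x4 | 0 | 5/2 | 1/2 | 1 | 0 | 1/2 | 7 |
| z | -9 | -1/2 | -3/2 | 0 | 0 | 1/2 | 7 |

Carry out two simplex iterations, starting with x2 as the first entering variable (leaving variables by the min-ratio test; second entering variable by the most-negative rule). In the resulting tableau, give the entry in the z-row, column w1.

9

Ratio test on column x2 — row 1: entry -5 ≤ 0; row 2: 7/(5/2) = 14/5. Minimum is 14/5 at row 2 (x4 leaves); pivot element 5/2.
Divide row 2 by 5/2; eliminate column x2 from the other rows.
Second iteration: most negative z-row entry is -9 in column x1, so x1 enters.
Ratio test on column x1 — row 1: 20/1 = 20; row 2: entry 0 ≤ 0. Minimum is 20 at row 1 (w1 leaves); pivot element 1.
Divide row 1 by 1; eliminate column x1 from the other rows.
After both pivots, the entry at the z-row, column w1 is 9.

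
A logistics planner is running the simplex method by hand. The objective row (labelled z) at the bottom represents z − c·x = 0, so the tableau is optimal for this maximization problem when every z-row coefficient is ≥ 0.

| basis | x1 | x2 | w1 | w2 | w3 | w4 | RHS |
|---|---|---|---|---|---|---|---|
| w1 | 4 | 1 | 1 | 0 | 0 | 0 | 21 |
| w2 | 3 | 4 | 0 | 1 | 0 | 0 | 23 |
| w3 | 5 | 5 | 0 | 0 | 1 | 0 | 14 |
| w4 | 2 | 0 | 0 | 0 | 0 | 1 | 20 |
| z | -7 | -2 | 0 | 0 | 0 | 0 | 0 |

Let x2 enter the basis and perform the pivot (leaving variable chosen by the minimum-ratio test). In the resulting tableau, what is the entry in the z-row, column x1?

-5

Ratio test on column x2 — row 1: 21/1 = 21; row 2: 23/4 = 23/4; row 3: 14/5 = 14/5; row 4: entry 0 ≤ 0. Minimum is 14/5 at row 3 (w3 leaves); pivot element 5.
Divide row 3 by 5; eliminate column x2 from the other rows.
z-row update in column x1: -7 − (-2)·1 = -5.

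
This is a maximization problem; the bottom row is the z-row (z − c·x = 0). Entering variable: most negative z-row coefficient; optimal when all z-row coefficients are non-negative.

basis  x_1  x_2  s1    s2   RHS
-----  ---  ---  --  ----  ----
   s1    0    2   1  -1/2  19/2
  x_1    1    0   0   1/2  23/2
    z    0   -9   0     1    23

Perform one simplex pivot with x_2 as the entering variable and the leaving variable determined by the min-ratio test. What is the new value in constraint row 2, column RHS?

Ratio test on column x_2 — row 1: (19/2)/2 = 19/4; row 2: entry 0 ≤ 0. Minimum is 19/4 at row 1 (s1 leaves); pivot element 2.
Divide row 1 by 2; eliminate column x_2 from the other rows.
Row 2 update in column RHS: 23/2 − 0·(19/4) = 23/2.

23/2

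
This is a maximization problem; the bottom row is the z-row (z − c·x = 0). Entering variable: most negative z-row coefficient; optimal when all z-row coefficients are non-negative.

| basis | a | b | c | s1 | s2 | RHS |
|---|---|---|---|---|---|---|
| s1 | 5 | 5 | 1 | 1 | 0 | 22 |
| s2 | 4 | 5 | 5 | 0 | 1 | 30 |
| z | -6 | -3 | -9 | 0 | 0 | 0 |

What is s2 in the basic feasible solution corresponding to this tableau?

30

s2 is basic (row 2); its value is the RHS of that row, 30.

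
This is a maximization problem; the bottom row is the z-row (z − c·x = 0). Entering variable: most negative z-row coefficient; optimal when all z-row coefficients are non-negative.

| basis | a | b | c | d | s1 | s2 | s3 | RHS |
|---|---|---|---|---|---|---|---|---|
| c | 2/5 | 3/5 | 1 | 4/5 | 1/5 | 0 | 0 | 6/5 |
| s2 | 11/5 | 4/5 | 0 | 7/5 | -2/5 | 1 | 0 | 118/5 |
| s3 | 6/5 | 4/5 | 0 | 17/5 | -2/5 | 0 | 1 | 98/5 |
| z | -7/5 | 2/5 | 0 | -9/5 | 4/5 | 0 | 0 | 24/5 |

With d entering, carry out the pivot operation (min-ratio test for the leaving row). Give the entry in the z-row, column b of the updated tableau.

Ratio test on column d — row 1: (6/5)/(4/5) = 3/2; row 2: (118/5)/(7/5) = 118/7; row 3: (98/5)/(17/5) = 98/17. Minimum is 3/2 at row 1 (c leaves); pivot element 4/5.
Divide row 1 by 4/5; eliminate column d from the other rows.
z-row update in column b: 2/5 − (-9/5)·(3/4) = 7/4.

7/4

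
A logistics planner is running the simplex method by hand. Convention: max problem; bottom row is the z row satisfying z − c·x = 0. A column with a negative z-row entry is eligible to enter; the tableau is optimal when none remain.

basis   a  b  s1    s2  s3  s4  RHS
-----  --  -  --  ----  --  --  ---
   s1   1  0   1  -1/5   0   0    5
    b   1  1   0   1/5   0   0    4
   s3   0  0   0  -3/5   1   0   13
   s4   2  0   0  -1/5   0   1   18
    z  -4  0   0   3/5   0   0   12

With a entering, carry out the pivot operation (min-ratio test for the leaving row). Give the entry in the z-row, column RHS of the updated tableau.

Ratio test on column a — row 1: 5/1 = 5; row 2: 4/1 = 4; row 3: entry 0 ≤ 0; row 4: 18/2 = 9. Minimum is 4 at row 2 (b leaves); pivot element 1.
Divide row 2 by 1; eliminate column a from the other rows.
z-row update in column RHS: 12 − (-4)·4 = 28.

28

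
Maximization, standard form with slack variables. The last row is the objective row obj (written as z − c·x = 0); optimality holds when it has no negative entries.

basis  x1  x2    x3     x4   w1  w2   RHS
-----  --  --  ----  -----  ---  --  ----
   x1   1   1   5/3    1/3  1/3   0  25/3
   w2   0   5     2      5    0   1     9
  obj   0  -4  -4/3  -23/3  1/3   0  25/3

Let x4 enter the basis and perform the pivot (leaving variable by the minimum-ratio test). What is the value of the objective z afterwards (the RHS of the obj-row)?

Ratio test on column x4 — row 1: (25/3)/(1/3) = 25; row 2: 9/5 = 9/5. Minimum is 9/5 at row 2 (w2 leaves); pivot element 5.
Pivot on row 2; the obj-row RHS becomes 25/3 − (-23/3)·(9/5) = 332/15.

332/15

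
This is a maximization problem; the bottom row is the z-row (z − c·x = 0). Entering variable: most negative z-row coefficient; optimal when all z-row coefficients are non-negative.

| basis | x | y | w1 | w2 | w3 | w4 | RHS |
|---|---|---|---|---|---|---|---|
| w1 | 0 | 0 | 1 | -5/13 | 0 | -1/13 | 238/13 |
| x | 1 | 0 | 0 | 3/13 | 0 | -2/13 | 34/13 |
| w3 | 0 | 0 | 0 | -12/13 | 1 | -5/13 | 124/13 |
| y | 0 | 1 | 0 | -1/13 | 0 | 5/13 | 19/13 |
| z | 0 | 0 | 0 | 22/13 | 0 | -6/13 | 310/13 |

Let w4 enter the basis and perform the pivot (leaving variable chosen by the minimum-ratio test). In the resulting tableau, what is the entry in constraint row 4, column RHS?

Ratio test on column w4 — row 1: entry -1/13 ≤ 0; row 2: entry -2/13 ≤ 0; row 3: entry -5/13 ≤ 0; row 4: (19/13)/(5/13) = 19/5. Minimum is 19/5 at row 4 (y leaves); pivot element 5/13.
Divide row 4 by 5/13; eliminate column w4 from the other rows.
In the new row 4, the RHS entry is the old entry divided by the pivot: (19/13)/(5/13) = 19/5.

19/5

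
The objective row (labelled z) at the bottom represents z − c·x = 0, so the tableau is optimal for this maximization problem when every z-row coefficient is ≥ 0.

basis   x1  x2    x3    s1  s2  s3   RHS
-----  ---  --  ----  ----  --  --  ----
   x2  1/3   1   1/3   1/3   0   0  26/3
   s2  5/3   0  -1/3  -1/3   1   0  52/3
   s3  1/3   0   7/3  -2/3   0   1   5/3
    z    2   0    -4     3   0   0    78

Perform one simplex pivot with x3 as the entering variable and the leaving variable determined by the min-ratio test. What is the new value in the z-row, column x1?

18/7

Ratio test on column x3 — row 1: (26/3)/(1/3) = 26; row 2: entry -1/3 ≤ 0; row 3: (5/3)/(7/3) = 5/7. Minimum is 5/7 at row 3 (s3 leaves); pivot element 7/3.
Divide row 3 by 7/3; eliminate column x3 from the other rows.
z-row update in column x1: 2 − (-4)·(1/7) = 18/7.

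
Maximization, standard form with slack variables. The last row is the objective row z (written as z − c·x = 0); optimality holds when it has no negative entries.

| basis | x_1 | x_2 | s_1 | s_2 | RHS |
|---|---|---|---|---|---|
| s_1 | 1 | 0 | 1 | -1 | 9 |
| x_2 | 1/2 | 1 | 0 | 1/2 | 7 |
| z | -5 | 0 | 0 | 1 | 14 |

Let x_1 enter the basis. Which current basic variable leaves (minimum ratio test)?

s_1

Column x_1 entries and ratios — s_1: 9/1 = 9; x_2: 7/(1/2) = 14.
Smallest ratio is 9 in the row of s_1, so s_1 leaves.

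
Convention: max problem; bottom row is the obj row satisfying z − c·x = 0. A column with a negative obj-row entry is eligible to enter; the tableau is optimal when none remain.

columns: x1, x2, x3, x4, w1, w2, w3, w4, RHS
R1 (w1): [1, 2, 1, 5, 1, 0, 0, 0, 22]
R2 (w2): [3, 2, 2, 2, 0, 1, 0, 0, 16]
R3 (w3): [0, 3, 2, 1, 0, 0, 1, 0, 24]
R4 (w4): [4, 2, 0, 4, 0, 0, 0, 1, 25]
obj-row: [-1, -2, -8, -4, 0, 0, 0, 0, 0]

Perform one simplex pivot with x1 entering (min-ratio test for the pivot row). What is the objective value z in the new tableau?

16/3

Ratio test on column x1 — row 1: 22/1 = 22; row 2: 16/3 = 16/3; row 3: entry 0 ≤ 0; row 4: 25/4 = 25/4. Minimum is 16/3 at row 2 (w2 leaves); pivot element 3.
Pivot on row 2; the obj-row RHS becomes 0 − (-1)·(16/3) = 16/3.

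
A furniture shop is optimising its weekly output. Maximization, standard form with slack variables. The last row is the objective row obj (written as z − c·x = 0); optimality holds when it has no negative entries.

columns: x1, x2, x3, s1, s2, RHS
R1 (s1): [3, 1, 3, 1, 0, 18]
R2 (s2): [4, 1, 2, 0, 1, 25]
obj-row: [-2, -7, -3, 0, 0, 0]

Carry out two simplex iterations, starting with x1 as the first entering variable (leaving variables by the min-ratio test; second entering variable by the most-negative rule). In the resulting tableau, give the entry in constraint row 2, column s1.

Ratio test on column x1 — row 1: 18/3 = 6; row 2: 25/4 = 25/4. Minimum is 6 at row 1 (s1 leaves); pivot element 3.
Divide row 1 by 3; eliminate column x1 from the other rows.
Second iteration: most negative obj-row entry is -19/3 in column x2, so x2 enters.
Ratio test on column x2 — row 1: 6/(1/3) = 18; row 2: entry -1/3 ≤ 0. Minimum is 18 at row 1 (x1 leaves); pivot element 1/3.
Divide row 1 by 1/3; eliminate column x2 from the other rows.
After both pivots, the entry at constraint row 2, column s1 is -1.

-1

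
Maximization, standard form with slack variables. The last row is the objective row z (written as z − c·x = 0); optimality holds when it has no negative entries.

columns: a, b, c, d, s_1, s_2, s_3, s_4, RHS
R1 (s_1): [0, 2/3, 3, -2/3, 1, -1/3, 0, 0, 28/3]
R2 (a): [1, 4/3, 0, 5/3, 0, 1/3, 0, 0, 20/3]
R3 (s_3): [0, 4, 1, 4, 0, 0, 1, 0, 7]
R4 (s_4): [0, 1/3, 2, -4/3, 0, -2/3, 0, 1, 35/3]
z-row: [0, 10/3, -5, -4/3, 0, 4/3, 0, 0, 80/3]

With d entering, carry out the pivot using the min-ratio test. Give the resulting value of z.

29

Ratio test on column d — row 1: entry -2/3 ≤ 0; row 2: (20/3)/(5/3) = 4; row 3: 7/4 = 7/4; row 4: entry -4/3 ≤ 0. Minimum is 7/4 at row 3 (s_3 leaves); pivot element 4.
Pivot on row 3; the z-row RHS becomes 80/3 − (-4/3)·(7/4) = 29.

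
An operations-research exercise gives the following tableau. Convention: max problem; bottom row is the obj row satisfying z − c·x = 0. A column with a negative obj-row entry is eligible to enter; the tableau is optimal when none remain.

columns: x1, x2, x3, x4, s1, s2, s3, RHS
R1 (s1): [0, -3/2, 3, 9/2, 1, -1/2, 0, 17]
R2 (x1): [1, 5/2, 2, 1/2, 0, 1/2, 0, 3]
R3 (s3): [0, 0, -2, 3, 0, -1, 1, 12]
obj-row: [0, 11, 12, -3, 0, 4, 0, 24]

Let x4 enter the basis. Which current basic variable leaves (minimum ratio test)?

Column x4 entries and ratios — s1: 17/(9/2) = 34/9; x1: 3/(1/2) = 6; s3: 12/3 = 4.
Smallest ratio is 34/9 in the row of s1, so s1 leaves.

s1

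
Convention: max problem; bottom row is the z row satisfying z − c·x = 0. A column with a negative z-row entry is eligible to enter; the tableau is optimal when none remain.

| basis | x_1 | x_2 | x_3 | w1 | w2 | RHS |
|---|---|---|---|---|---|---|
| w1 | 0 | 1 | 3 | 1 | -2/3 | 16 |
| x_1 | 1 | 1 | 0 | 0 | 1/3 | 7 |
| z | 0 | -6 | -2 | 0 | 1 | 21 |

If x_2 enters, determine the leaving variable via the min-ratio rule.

x_1

Column x_2 entries and ratios — w1: 16/1 = 16; x_1: 7/1 = 7.
Smallest ratio is 7 in the row of x_1, so x_1 leaves.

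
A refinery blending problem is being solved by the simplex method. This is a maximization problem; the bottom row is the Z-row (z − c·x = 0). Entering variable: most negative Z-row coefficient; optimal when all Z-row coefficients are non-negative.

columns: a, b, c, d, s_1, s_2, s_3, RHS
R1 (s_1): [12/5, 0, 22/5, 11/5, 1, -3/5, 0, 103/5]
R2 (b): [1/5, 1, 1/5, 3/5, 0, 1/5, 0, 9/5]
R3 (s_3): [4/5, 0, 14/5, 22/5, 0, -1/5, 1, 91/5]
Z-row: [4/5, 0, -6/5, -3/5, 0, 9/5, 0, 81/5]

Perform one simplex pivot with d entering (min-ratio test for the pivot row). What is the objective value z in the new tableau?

18

Ratio test on column d — row 1: (103/5)/(11/5) = 103/11; row 2: (9/5)/(3/5) = 3; row 3: (91/5)/(22/5) = 91/22. Minimum is 3 at row 2 (b leaves); pivot element 3/5.
Pivot on row 2; the Z-row RHS becomes 81/5 − (-3/5)·3 = 18.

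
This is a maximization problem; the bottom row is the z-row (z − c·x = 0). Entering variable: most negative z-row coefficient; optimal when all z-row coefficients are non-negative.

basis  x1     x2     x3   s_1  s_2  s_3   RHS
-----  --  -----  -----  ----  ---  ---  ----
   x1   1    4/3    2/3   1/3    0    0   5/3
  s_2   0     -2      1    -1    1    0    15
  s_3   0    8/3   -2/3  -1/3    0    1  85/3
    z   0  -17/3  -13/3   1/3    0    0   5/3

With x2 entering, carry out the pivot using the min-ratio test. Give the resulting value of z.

35/4

Ratio test on column x2 — row 1: (5/3)/(4/3) = 5/4; row 2: entry -2 ≤ 0; row 3: (85/3)/(8/3) = 85/8. Minimum is 5/4 at row 1 (x1 leaves); pivot element 4/3.
Pivot on row 1; the z-row RHS becomes 5/3 − (-17/3)·(5/4) = 35/4.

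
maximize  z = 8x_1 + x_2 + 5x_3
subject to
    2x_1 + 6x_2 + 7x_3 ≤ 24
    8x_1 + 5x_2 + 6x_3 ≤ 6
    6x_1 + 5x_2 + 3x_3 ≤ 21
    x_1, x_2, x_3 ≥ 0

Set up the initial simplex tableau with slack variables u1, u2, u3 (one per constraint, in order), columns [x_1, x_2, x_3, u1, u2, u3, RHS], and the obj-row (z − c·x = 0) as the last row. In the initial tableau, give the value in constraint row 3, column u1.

Slack u1 belongs to constraint 1; its column is the unit vector e_1, so the entry in row 3 is 0.

0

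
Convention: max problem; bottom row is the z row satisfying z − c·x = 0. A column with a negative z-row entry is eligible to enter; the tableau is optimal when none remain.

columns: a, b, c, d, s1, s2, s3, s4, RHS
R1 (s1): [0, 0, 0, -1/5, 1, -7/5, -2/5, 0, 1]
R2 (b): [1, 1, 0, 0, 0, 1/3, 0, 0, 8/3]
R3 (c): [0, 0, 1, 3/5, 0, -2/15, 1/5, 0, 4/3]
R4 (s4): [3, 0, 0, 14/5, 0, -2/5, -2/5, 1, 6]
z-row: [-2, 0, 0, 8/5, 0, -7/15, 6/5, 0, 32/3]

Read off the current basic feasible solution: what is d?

d is not in the basis, so in the current basic feasible solution d = 0.

0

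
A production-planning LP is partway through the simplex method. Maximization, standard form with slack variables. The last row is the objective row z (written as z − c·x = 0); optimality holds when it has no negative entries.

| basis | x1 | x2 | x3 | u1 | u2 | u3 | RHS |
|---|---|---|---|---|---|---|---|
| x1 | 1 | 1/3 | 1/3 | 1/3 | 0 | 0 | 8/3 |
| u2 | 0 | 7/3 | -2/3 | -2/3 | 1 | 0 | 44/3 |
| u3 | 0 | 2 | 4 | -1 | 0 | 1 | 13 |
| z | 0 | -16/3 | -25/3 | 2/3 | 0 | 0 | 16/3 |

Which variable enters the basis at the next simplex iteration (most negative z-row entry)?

Negative z-row entries: x2: -16/3, x3: -25/3.
The most negative is -25/3 in column x3, so x3 enters.

x3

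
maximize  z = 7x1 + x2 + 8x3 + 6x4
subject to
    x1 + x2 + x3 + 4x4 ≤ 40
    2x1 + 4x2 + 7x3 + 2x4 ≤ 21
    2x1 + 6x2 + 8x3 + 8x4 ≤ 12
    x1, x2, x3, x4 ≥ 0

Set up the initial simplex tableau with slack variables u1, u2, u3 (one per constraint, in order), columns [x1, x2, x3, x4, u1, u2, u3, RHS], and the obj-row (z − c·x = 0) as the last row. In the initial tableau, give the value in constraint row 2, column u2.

1

Slack u2 belongs to constraint 2; its column is the unit vector e_2, so the entry in row 2 is 1.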